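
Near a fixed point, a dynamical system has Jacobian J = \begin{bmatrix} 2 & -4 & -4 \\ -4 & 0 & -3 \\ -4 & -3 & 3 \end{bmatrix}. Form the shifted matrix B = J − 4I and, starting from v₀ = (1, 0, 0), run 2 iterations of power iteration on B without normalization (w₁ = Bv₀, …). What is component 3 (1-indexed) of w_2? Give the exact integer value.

24

B = J − 4I has rows (-2, -4, -4); (-4, -4, -3); (-4, -3, -1)
w1 = Bv₀ = (-2, -4, -4)
w2 = Bw1 = (36, 36, 24)
Requested component of w2: 24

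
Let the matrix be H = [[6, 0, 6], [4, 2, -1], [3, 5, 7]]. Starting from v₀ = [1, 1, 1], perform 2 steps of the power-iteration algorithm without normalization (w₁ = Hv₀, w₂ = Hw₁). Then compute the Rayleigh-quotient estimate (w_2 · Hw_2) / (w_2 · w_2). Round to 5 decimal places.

w1 = Hv₀ = (6·1 + 0·1 + 6·1; 4·1 + 2·1 + (-1)·1; 3·1 + 5·1 + 7·1) = (12, 5, 15)
w2 = Hw1 = (6·12 + 0·5 + 6·15; 4·12 + 2·5 + (-1)·15; 3·12 + 5·5 + 7·15) = (162, 43, 166)
Hw2 = (1968, 568, 1863)
w2·Hw2 = 162·1968 + 43·568 + 166·1863 = 652498; w2·w2 = 162·162 + 43·43 + 166·166 = 55649
λ ≈ 652498/55649 = 11.72524

λ ≈ 11.72524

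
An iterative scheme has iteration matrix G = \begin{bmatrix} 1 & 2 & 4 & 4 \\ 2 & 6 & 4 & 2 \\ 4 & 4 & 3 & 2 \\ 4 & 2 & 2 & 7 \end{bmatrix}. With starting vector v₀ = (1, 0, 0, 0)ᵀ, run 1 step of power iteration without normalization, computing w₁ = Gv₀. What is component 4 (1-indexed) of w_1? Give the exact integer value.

4

w1 = Gv₀ = (1·1 + 2·0 + 4·0 + 4·0; 2·1 + 6·0 + 4·0 + 2·0; 4·1 + 4·0 + 3·0 + 2·0; 4·1 + 2·0 + 2·0 + 7·0) = (1, 2, 4, 4)
The requested component of w1 is 4.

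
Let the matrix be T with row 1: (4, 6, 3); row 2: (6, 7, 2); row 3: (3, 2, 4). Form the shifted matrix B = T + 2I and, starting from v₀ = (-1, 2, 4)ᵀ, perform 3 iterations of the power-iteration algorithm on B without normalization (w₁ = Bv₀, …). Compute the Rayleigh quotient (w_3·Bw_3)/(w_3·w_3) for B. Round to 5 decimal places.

μ ≈ 14.98088

B = T + 2I has rows (6, 6, 3); (6, 9, 2); (3, 2, 6)
w1 = Bv₀ = (18, 20, 25)
w2 = Bw1 = (303, 338, 244)
w3 = Bw2 = (4578, 5348, 3049)
Bw3 = (68703, 81698, 42724)
w3·Bw3 = 881708714; w3·w3 = 58855589; μ ≈ 881708714/58855589 = 14.98088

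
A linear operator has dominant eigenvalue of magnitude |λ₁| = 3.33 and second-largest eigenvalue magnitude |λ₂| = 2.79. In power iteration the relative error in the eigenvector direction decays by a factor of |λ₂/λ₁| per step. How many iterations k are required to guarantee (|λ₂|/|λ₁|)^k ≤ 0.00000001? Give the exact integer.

105

|λ₂/λ₁| = 2.79/3.33 = 0.83784
Need k ≥ ln(0.00000001) / ln(0.83784) = -18.4207 / -0.1769 ≈ 104.112
Smallest integer k satisfying the bound: 105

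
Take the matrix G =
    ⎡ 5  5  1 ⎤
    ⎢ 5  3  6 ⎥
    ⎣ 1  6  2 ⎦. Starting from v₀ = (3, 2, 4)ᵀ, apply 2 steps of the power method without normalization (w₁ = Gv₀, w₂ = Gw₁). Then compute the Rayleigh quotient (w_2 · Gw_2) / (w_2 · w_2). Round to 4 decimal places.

11.5549

w1 = Gv₀ = (5·3 + 5·2 + 1·4; 5·3 + 3·2 + 6·4; 1·3 + 6·2 + 2·4) = (29, 45, 23)
w2 = Gw1 = (5·29 + 5·45 + 1·23; 5·29 + 3·45 + 6·23; 1·29 + 6·45 + 2·23) = (393, 418, 345)
Gw2 = (4400, 5289, 3591)
w2·Gw2 = 393·4400 + 418·5289 + 345·3591 = 5178897; w2·w2 = 393·393 + 418·418 + 345·345 = 448198
λ ≈ 5178897/448198 = 11.5549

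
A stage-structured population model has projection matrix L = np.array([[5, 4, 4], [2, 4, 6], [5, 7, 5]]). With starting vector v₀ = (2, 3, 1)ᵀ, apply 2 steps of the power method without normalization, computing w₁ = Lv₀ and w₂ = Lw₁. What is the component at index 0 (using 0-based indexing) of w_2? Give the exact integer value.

w1 = Lv₀ = (5·2 + 4·3 + 4·1; 2·2 + 4·3 + 6·1; 5·2 + 7·3 + 5·1) = (26, 22, 36)
w2 = Lw1 = (5·26 + 4·22 + 4·36; 2·26 + 4·22 + 6·36; 5·26 + 7·22 + 5·36) = (362, 356, 464)
The requested component of w2 is 362.

362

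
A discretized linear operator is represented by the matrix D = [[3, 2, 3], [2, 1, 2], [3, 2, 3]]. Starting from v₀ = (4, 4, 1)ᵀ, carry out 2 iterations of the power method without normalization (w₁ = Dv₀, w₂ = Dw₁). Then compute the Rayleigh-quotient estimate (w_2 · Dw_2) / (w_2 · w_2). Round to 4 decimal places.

w1 = Dv₀ = (3·4 + 2·4 + 3·1; 2·4 + 1·4 + 2·1; 3·4 + 2·4 + 3·1) = (23, 14, 23)
w2 = Dw1 = (3·23 + 2·14 + 3·23; 2·23 + 1·14 + 2·23; 3·23 + 2·14 + 3·23) = (166, 106, 166)
Dw2 = (1208, 770, 1208)
w2·Dw2 = 166·1208 + 106·770 + 166·1208 = 482676; w2·w2 = 166·166 + 106·106 + 166·166 = 66348
λ ≈ 482676/66348 = 7.2749

λ ≈ 7.2749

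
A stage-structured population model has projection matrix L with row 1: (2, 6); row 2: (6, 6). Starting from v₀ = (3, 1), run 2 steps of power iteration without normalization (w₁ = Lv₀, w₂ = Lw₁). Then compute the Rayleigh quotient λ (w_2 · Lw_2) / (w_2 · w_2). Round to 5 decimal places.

10.30769

w1 = Lv₀ = (12, 24)
w2 = Lw1 = (168, 216)
Lw2 = (1632, 2304)
w2·Lw2 = 168·1632 + 216·2304 = 771840; w2·w2 = 168·168 + 216·216 = 74880
λ ≈ 771840/74880 = 10.30769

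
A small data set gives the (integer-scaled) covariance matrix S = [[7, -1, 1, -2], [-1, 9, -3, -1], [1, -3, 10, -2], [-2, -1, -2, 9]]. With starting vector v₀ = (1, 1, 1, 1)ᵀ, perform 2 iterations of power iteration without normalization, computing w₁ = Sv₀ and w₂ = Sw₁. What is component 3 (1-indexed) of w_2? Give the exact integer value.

45

w1 = Sv₀ = (7·1 + (-1)·1 + 1·1 + (-2)·1; (-1)·1 + 9·1 + (-3)·1 + (-1)·1; 1·1 + (-3)·1 + 10·1 + (-2)·1; (-2)·1 + (-1)·1 + (-2)·1 + 9·1) = (5, 4, 6, 4)
w2 = Sw1 = (7·5 + (-1)·4 + 1·6 + (-2)·4; (-1)·5 + 9·4 + (-3)·6 + (-1)·4; 1·5 + (-3)·4 + 10·6 + (-2)·4; (-2)·5 + (-1)·4 + (-2)·6 + 9·4) = (29, 9, 45, 10)
The requested component of w2 is 45.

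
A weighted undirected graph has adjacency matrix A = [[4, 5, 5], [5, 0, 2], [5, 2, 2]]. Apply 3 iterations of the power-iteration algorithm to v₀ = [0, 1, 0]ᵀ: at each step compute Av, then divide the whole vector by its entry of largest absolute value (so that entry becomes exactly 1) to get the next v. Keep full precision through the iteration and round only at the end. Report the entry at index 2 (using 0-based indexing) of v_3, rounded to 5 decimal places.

0.64878

Av0 = (5.000000, 0.000000, 2.000000); divide by 5.000000 → v1 = (1.000000, 0.000000, 0.400000)
Av1 = (6.000000, 5.800000, 5.800000); divide by 6.000000 → v2 = (1.000000, 0.966667, 0.966667)
Av2 = (13.666667, 6.933333, 8.866667); divide by 13.666667 → v3 = (1.000000, 0.507317, 0.648780)
Requested entry of v3: 266/410 = 0.64878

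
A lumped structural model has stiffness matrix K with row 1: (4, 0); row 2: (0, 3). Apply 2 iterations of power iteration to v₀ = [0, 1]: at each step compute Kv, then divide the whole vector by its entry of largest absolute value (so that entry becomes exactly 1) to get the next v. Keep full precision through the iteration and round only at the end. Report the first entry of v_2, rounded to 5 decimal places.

Kv0 = (0.000000, 3.000000); divide by 3.000000 → v1 = (0.000000, 1.000000)
Kv1 = (0.000000, 3.000000); divide by 3.000000 → v2 = (0.000000, 1.000000)
Requested entry of v2: 0/9 = 0.00000

0.00000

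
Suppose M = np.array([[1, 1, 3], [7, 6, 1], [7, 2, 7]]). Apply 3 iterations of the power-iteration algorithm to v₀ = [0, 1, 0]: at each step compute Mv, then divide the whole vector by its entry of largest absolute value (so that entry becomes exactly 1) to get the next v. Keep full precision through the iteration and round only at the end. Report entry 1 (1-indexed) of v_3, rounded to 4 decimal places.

Mv0 = (1.00000, 6.00000, 2.00000); divide by 6.00000 → v1 = (0.16667, 1.00000, 0.33333)
Mv1 = (2.16667, 7.50000, 5.50000); divide by 7.50000 → v2 = (0.28889, 1.00000, 0.73333)
Mv2 = (3.48889, 8.75556, 9.15556); divide by 9.15556 → v3 = (0.38107, 0.95631, 1.00000)
Requested entry of v3: 157/412 = 0.3811

0.3811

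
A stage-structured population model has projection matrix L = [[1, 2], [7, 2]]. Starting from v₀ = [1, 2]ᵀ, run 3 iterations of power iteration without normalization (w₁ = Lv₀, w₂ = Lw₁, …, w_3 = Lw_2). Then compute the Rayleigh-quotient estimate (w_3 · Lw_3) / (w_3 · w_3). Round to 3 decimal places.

5.265

w1 = Lv₀ = (5, 11)
w2 = Lw1 = (27, 57)
w3 = Lw2 = (141, 303)
Lw3 = (747, 1593)
w3·Lw3 = 141·747 + 303·1593 = 588006; w3·w3 = 141·141 + 303·303 = 111690
λ ≈ 588006/111690 = 5.265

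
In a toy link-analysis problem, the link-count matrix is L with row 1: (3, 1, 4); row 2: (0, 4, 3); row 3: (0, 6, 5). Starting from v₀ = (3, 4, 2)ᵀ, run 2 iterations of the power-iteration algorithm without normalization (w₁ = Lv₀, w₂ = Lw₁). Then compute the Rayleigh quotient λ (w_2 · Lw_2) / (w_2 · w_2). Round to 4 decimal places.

w1 = Lv₀ = (3·3 + 1·4 + 4·2; 0·3 + 4·4 + 3·2; 0·3 + 6·4 + 5·2) = (21, 22, 34)
w2 = Lw1 = (3·21 + 1·22 + 4·34; 0·21 + 4·22 + 3·34; 0·21 + 6·22 + 5·34) = (221, 190, 302)
Lw2 = (2061, 1666, 2650)
w2·Lw2 = 221·2061 + 190·1666 + 302·2650 = 1572321; w2·w2 = 221·221 + 190·190 + 302·302 = 176145
λ ≈ 1572321/176145 = 8.9263

λ ≈ 8.9263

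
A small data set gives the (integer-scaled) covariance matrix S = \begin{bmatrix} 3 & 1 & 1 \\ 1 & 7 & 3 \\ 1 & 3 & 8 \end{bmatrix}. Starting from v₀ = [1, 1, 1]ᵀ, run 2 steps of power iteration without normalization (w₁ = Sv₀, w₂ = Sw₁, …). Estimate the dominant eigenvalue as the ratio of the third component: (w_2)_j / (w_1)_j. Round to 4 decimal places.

11.1667

w1 = Sv₀ = (5, 11, 12)
w2 = Sw1 = (38, 118, 134)
Ratio at component: 134 / 12 = 11.1667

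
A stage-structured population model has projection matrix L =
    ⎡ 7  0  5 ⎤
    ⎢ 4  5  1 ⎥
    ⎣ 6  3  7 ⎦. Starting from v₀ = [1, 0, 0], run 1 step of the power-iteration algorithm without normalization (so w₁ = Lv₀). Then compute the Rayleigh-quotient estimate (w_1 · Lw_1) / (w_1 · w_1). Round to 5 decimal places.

w1 = Lv₀ = (7·1 + 0·0 + 5·0; 4·1 + 5·0 + 1·0; 6·1 + 3·0 + 7·0) = (7, 4, 6)
Lw1 = (79, 54, 96)
w1·Lw1 = 7·79 + 4·54 + 6·96 = 1345; w1·w1 = 7·7 + 4·4 + 6·6 = 101
λ ≈ 1345/101 = 13.31683

λ ≈ 13.31683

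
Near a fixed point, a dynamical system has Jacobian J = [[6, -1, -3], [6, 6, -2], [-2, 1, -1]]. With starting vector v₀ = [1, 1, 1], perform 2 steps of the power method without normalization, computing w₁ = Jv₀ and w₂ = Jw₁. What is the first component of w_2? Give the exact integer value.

w1 = Jv₀ = (6·1 + (-1)·1 + (-3)·1; 6·1 + 6·1 + (-2)·1; (-2)·1 + 1·1 + (-1)·1) = (2, 10, -2)
w2 = Jw1 = (6·2 + (-1)·10 + (-3)·(-2); 6·2 + 6·10 + (-2)·(-2); (-2)·2 + 1·10 + (-1)·(-2)) = (8, 76, 8)
The requested component of w2 is 8.

8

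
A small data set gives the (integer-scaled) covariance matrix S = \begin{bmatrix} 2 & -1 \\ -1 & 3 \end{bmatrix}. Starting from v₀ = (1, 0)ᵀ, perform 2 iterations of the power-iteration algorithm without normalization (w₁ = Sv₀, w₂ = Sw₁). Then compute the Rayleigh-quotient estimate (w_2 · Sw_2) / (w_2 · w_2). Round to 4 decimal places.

λ ≈ 3.5000

w1 = Sv₀ = (2·1 + (-1)·0; (-1)·1 + 3·0) = (2, -1)
w2 = Sw1 = (2·2 + (-1)·(-1); (-1)·2 + 3·(-1)) = (5, -5)
Sw2 = (15, -20)
w2·Sw2 = 5·15 + (-5)·(-20) = 175; w2·w2 = 5·5 + (-5)·(-5) = 50
λ ≈ 175/50 = 3.5000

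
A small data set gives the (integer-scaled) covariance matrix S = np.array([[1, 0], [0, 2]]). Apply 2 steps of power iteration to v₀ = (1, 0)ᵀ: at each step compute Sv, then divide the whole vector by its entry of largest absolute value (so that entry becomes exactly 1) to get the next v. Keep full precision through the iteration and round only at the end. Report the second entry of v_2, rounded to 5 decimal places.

Sv0 = (1.000000, 0.000000); divide by 1.000000 → v1 = (1.000000, 0.000000)
Sv1 = (1.000000, 0.000000); divide by 1.000000 → v2 = (1.000000, 0.000000)
Requested entry of v2: 0/1 = 0.00000

0.00000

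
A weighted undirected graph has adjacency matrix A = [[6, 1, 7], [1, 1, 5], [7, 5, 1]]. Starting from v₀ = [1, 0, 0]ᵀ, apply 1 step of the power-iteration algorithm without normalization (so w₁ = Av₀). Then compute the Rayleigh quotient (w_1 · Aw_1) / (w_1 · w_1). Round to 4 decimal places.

w1 = Av₀ = (6·1 + 1·0 + 7·0; 1·1 + 1·0 + 5·0; 7·1 + 5·0 + 1·0) = (6, 1, 7)
Aw1 = (86, 42, 54)
w1·Aw1 = 6·86 + 1·42 + 7·54 = 936; w1·w1 = 6·6 + 1·1 + 7·7 = 86
λ ≈ 936/86 = 10.8837

10.8837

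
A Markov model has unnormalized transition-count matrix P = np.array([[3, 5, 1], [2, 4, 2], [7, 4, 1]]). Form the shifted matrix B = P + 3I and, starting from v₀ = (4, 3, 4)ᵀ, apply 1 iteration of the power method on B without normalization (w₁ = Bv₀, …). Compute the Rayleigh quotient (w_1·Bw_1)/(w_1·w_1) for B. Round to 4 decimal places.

11.9695

B = P + 3I has rows (6, 5, 1); (2, 7, 2); (7, 4, 4)
w1 = Bv₀ = (6·4 + 5·3 + 1·4; 2·4 + 7·3 + 2·4; 7·4 + 4·3 + 4·4) = (43, 37, 56)
Bw1 = (499, 457, 673)
w1·Bw1 = 76054; w1·w1 = 6354; μ ≈ 76054/6354 = 11.9695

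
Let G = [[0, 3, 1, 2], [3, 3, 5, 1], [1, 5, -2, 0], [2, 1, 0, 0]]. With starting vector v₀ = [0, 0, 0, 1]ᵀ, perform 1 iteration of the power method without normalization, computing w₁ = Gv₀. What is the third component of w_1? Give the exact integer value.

w1 = Gv₀ = (0·0 + 3·0 + 1·0 + 2·1; 3·0 + 3·0 + 5·0 + 1·1; 1·0 + 5·0 + (-2)·0 + 0·1; 2·0 + 1·0 + 0·0 + 0·1) = (2, 1, 0, 0)
The requested component of w1 is 0.

0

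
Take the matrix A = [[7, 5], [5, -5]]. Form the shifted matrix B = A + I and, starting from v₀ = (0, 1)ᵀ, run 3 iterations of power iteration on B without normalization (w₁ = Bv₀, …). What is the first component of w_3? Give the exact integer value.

365

B = A + I has rows (8, 5); (5, -4)
w1 = Bv₀ = (5, -4)
w2 = Bw1 = (20, 41)
w3 = Bw2 = (365, -64)
Requested component of w3: 365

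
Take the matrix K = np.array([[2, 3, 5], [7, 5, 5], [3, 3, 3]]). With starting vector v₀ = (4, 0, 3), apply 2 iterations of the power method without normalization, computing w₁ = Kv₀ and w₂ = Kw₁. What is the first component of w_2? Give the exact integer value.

w1 = Kv₀ = (2·4 + 3·0 + 5·3; 7·4 + 5·0 + 5·3; 3·4 + 3·0 + 3·3) = (23, 43, 21)
w2 = Kw1 = (2·23 + 3·43 + 5·21; 7·23 + 5·43 + 5·21; 3·23 + 3·43 + 3·21) = (280, 481, 261)
The requested component of w2 is 280.

280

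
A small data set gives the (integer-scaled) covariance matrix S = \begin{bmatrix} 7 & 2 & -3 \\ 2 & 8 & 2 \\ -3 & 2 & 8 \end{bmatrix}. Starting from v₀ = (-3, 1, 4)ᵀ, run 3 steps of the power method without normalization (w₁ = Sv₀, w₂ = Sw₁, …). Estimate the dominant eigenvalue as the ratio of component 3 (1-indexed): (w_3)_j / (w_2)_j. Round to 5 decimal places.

w1 = Sv₀ = (7·(-3) + 2·1 + (-3)·4; 2·(-3) + 8·1 + 2·4; (-3)·(-3) + 2·1 + 8·4) = (-31, 10, 43)
w2 = Sw1 = (7·(-31) + 2·10 + (-3)·43; 2·(-31) + 8·10 + 2·43; (-3)·(-31) + 2·10 + 8·43) = (-326, 104, 457)
w3 = Sw2 = (-3445, 1094, 4842)
Ratio at component: 4842 / 457 = 10.59519

λ ≈ 10.59519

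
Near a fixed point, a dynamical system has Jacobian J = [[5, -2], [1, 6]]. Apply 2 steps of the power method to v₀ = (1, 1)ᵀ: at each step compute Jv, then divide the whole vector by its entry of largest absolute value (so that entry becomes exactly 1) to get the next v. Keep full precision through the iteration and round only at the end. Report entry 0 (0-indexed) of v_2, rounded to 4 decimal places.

Jv0 = (3.00000, 7.00000); divide by 7.00000 → v1 = (0.42857, 1.00000)
Jv1 = (0.14286, 6.42857); divide by 6.42857 → v2 = (0.02222, 1.00000)
Requested entry of v2: 1/45 = 0.0222

0.0222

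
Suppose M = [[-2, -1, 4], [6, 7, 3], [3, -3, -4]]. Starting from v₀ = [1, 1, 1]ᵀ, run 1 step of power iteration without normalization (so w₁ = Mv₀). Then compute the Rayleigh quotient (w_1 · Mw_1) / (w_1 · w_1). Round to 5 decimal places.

w1 = Mv₀ = (1, 16, -4)
Mw1 = (-34, 106, -29)
w1·Mw1 = 1·(-34) + 16·106 + (-4)·(-29) = 1778; w1·w1 = 1·1 + 16·16 + (-4)·(-4) = 273
λ ≈ 1778/273 = 6.51282

6.51282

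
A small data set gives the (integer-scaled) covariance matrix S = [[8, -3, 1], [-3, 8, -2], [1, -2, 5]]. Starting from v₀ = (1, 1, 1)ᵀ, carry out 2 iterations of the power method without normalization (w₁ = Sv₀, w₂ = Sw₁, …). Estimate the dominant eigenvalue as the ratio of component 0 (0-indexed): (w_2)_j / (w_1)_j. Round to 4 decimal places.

λ ≈ 7.1667

w1 = Sv₀ = (8·1 + (-3)·1 + 1·1; (-3)·1 + 8·1 + (-2)·1; 1·1 + (-2)·1 + 5·1) = (6, 3, 4)
w2 = Sw1 = (8·6 + (-3)·3 + 1·4; (-3)·6 + 8·3 + (-2)·4; 1·6 + (-2)·3 + 5·4) = (43, -2, 20)
Ratio at component: 43 / 6 = 7.1667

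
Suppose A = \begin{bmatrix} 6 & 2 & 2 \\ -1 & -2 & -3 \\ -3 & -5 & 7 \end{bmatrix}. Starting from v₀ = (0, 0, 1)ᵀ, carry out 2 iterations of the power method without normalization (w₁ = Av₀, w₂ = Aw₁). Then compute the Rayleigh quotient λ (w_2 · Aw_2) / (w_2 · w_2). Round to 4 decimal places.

w1 = Av₀ = (6·0 + 2·0 + 2·1; (-1)·0 + (-2)·0 + (-3)·1; (-3)·0 + (-5)·0 + 7·1) = (2, -3, 7)
w2 = Aw1 = (6·2 + 2·(-3) + 2·7; (-1)·2 + (-2)·(-3) + (-3)·7; (-3)·2 + (-5)·(-3) + 7·7) = (20, -17, 58)
Aw2 = (202, -160, 431)
w2·Aw2 = 20·202 + (-17)·(-160) + 58·431 = 31758; w2·w2 = 20·20 + (-17)·(-17) + 58·58 = 4053
λ ≈ 31758/4053 = 7.8357

7.8357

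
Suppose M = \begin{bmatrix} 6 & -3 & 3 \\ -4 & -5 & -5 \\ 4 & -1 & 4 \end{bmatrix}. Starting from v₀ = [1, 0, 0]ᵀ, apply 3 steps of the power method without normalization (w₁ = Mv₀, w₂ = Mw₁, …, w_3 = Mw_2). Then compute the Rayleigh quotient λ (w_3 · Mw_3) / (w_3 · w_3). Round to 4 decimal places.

w1 = Mv₀ = (6·1 + (-3)·0 + 3·0; (-4)·1 + (-5)·0 + (-5)·0; 4·1 + (-1)·0 + 4·0) = (6, -4, 4)
w2 = Mw1 = (6·6 + (-3)·(-4) + 3·4; (-4)·6 + (-5)·(-4) + (-5)·4; 4·6 + (-1)·(-4) + 4·4) = (60, -24, 44)
w3 = Mw2 = (564, -340, 440)
Mw3 = (5724, -2756, 4356)
w3·Mw3 = 564·5724 + (-340)·(-2756) + 440·4356 = 6082016; w3·w3 = 564·564 + (-340)·(-340) + 440·440 = 627296
λ ≈ 6082016/627296 = 9.6956

λ ≈ 9.6956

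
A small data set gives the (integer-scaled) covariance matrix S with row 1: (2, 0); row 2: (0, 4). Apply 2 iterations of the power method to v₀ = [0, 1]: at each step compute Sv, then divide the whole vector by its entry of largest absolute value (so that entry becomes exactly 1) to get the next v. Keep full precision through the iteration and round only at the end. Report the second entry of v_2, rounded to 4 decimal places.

1.0000

Sv0 = (0.00000, 4.00000); divide by 4.00000 → v1 = (0.00000, 1.00000)
Sv1 = (0.00000, 4.00000); divide by 4.00000 → v2 = (0.00000, 1.00000)
Requested entry of v2: 16/16 = 1.0000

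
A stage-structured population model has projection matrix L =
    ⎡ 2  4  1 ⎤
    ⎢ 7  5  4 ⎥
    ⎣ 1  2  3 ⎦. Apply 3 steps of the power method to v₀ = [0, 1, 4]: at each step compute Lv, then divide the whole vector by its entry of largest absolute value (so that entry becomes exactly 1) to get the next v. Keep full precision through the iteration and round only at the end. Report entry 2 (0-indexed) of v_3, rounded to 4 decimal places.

0.3661

Lv0 = (8.00000, 21.00000, 14.00000); divide by 21.00000 → v1 = (0.38095, 1.00000, 0.66667)
Lv1 = (5.42857, 10.33333, 4.38095); divide by 10.33333 → v2 = (0.52535, 1.00000, 0.42396)
Lv2 = (5.47465, 10.37327, 3.79724); divide by 10.37327 → v3 = (0.52777, 1.00000, 0.36606)
Requested entry of v3: 824/2251 = 0.3661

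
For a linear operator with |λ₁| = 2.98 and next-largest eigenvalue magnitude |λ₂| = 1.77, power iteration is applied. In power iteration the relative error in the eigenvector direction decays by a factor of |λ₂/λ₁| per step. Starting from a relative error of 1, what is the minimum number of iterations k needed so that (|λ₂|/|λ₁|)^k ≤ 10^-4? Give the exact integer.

|λ₂/λ₁| = 1.77/2.98 = 0.59396
Need k ≥ ln(10^-4) / ln(0.59396) = -9.2103 / -0.5209 ≈ 17.680
Smallest integer k satisfying the bound: 18

18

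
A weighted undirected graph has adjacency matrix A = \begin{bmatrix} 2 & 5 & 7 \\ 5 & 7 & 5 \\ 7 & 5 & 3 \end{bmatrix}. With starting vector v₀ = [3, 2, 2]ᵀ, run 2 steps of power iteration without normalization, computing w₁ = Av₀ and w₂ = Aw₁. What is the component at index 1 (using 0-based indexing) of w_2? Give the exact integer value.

w1 = Av₀ = (30, 39, 37)
w2 = Aw1 = (514, 608, 516)
The requested component of w2 is 608.

608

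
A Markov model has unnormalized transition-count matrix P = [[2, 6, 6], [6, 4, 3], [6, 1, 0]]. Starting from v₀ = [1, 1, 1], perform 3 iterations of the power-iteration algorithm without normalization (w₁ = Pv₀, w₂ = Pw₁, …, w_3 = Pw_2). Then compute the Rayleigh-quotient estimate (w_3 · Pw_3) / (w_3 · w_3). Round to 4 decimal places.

11.6728

w1 = Pv₀ = (2·1 + 6·1 + 6·1; 6·1 + 4·1 + 3·1; 6·1 + 1·1 + 0·1) = (14, 13, 7)
w2 = Pw1 = (2·14 + 6·13 + 6·7; 6·14 + 4·13 + 3·7; 6·14 + 1·13 + 0·7) = (148, 157, 97)
w3 = Pw2 = (1820, 1807, 1045)
Pw3 = (20752, 21283, 12727)
w3·Pw3 = 1820·20752 + 1807·21283 + 1045·12727 = 89526736; w3·w3 = 1820·1820 + 1807·1807 + 1045·1045 = 7669674
λ ≈ 89526736/7669674 = 11.6728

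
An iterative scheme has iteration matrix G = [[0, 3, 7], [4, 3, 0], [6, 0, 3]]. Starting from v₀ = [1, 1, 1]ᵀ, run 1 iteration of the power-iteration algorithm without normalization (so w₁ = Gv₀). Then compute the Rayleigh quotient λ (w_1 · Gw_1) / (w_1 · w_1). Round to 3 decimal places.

w1 = Gv₀ = (10, 7, 9)
Gw1 = (84, 61, 87)
w1·Gw1 = 10·84 + 7·61 + 9·87 = 2050; w1·w1 = 10·10 + 7·7 + 9·9 = 230
λ ≈ 2050/230 = 8.913

λ ≈ 8.913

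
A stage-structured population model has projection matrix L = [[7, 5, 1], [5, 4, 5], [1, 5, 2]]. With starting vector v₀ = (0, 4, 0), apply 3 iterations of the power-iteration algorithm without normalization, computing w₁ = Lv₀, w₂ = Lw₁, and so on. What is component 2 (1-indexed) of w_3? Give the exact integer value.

2956

w1 = Lv₀ = (7·0 + 5·4 + 1·0; 5·0 + 4·4 + 5·0; 1·0 + 5·4 + 2·0) = (20, 16, 20)
w2 = Lw1 = (7·20 + 5·16 + 1·20; 5·20 + 4·16 + 5·20; 1·20 + 5·16 + 2·20) = (240, 264, 140)
w3 = Lw2 = (3140, 2956, 1840)
The requested component of w3 is 2956.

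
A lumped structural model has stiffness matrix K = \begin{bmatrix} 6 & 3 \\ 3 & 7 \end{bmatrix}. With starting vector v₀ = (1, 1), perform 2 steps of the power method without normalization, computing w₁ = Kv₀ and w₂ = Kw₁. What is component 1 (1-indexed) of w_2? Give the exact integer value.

84

w1 = Kv₀ = (6·1 + 3·1; 3·1 + 7·1) = (9, 10)
w2 = Kw1 = (6·9 + 3·10; 3·9 + 7·10) = (84, 97)
The requested component of w2 is 84.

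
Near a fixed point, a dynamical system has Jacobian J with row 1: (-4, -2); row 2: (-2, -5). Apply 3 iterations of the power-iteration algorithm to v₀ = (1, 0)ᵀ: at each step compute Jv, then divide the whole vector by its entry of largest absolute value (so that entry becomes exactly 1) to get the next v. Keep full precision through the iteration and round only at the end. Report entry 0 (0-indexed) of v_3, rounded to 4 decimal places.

0.8923

Jv0 = (-4.00000, -2.00000); divide by -4.00000 → v1 = (1.00000, 0.50000)
Jv1 = (-5.00000, -4.50000); divide by -5.00000 → v2 = (1.00000, 0.90000)
Jv2 = (-5.80000, -6.50000); divide by -6.50000 → v3 = (0.89231, 1.00000)
Requested entry of v3: -116/-130 = 0.8923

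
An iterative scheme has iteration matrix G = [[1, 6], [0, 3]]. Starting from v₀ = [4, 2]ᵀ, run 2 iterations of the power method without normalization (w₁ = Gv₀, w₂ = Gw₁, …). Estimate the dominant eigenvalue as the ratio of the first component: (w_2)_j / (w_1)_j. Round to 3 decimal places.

w1 = Gv₀ = (16, 6)
w2 = Gw1 = (52, 18)
Ratio at component: 52 / 16 = 3.250

3.250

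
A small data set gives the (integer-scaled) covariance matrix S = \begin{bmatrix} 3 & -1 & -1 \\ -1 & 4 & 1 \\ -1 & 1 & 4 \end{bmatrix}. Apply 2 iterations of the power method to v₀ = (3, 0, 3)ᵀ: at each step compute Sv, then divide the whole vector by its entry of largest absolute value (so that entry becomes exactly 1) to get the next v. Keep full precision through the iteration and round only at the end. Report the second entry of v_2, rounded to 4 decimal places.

Sv0 = (6.00000, 0.00000, 9.00000); divide by 9.00000 → v1 = (0.66667, 0.00000, 1.00000)
Sv1 = (1.00000, 0.33333, 3.33333); divide by 3.33333 → v2 = (0.30000, 0.10000, 1.00000)
Requested entry of v2: 3/30 = 0.1000

0.1000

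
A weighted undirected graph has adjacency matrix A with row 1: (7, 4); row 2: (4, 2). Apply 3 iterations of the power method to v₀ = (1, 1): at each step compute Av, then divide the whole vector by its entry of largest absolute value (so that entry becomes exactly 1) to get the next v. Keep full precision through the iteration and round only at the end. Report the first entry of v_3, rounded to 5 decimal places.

1.00000

Av0 = (11.000000, 6.000000); divide by 11.000000 → v1 = (1.000000, 0.545455)
Av1 = (9.181818, 5.090909); divide by 9.181818 → v2 = (1.000000, 0.554455)
Av2 = (9.217822, 5.108911); divide by 9.217822 → v3 = (1.000000, 0.554243)
Requested entry of v3: 931/931 = 1.00000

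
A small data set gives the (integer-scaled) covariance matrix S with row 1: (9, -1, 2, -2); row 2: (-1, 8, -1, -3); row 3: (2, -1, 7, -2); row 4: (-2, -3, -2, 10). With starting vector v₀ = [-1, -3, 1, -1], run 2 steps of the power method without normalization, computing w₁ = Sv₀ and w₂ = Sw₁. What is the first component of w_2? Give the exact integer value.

25

w1 = Sv₀ = (-2, -21, 10, -1)
w2 = Sw1 = (25, -173, 89, 37)
The requested component of w2 is 25.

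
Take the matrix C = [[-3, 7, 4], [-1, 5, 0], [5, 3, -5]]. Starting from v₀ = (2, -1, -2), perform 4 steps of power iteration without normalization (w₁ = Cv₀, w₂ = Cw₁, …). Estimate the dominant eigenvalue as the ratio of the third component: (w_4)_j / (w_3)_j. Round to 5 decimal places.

w1 = Cv₀ = ((-3)·2 + 7·(-1) + 4·(-2); (-1)·2 + 5·(-1) + 0·(-2); 5·2 + 3·(-1) + (-5)·(-2)) = (-21, -7, 17)
w2 = Cw1 = ((-3)·(-21) + 7·(-7) + 4·17; (-1)·(-21) + 5·(-7) + 0·17; 5·(-21) + 3·(-7) + (-5)·17) = (82, -14, -211)
w3 = Cw2 = (-1188, -152, 1423)
w4 = Cw3 = (8192, 428, -13511)
Ratio at component: -13511 / 1423 = -9.49473

-9.49473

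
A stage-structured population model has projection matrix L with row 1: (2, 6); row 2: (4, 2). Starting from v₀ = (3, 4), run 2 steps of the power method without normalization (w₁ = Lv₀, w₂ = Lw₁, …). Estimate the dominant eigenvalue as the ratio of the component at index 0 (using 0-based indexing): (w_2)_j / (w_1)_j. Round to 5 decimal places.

w1 = Lv₀ = (30, 20)
w2 = Lw1 = (180, 160)
Ratio at component: 180 / 30 = 6.00000

λ ≈ 6.00000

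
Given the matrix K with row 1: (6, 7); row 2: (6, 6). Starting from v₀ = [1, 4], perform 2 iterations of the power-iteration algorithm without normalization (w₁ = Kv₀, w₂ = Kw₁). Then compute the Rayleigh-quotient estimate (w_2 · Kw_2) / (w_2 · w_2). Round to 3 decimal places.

w1 = Kv₀ = (6·1 + 7·4; 6·1 + 6·4) = (34, 30)
w2 = Kw1 = (6·34 + 7·30; 6·34 + 6·30) = (414, 384)
Kw2 = (5172, 4788)
w2·Kw2 = 414·5172 + 384·4788 = 3979800; w2·w2 = 414·414 + 384·384 = 318852
λ ≈ 3979800/318852 = 12.482

λ ≈ 12.482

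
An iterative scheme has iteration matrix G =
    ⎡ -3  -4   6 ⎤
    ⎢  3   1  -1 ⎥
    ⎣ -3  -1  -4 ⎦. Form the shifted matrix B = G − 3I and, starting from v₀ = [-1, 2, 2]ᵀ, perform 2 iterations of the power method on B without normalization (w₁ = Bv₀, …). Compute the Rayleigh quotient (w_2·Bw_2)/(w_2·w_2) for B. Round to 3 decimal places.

B = G − 3I has rows (-6, -4, 6); (3, -2, -1); (-3, -1, -7)
w1 = Bv₀ = ((-6)·(-1) + (-4)·2 + 6·2; 3·(-1) + (-2)·2 + (-1)·2; (-3)·(-1) + (-1)·2 + (-7)·2) = (10, -9, -13)
w2 = Bw1 = ((-6)·10 + (-4)·(-9) + 6·(-13); 3·10 + (-2)·(-9) + (-1)·(-13); (-3)·10 + (-1)·(-9) + (-7)·(-13)) = (-102, 61, 70)
Bw2 = (788, -498, -245)
w2·Bw2 = -127904; w2·w2 = 19025; μ ≈ -127904/19025 = -6.723

μ ≈ -6.723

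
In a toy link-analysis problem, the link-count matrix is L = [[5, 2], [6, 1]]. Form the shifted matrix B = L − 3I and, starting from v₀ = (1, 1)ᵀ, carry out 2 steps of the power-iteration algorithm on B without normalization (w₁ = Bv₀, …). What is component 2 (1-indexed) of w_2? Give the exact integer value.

16

B = L − 3I has rows (2, 2); (6, -2)
w1 = Bv₀ = (2·1 + 2·1; 6·1 + (-2)·1) = (4, 4)
w2 = Bw1 = (2·4 + 2·4; 6·4 + (-2)·4) = (16, 16)
Requested component of w2: 16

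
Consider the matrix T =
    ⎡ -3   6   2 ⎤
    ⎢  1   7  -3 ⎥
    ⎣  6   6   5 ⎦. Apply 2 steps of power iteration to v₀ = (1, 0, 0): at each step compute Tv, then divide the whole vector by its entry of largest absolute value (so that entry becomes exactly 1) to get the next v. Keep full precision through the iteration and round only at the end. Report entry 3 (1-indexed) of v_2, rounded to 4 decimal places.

0.6667

Tv0 = (-3.00000, 1.00000, 6.00000); divide by 6.00000 → v1 = (-0.50000, 0.16667, 1.00000)
Tv1 = (4.50000, -2.33333, 3.00000); divide by 4.50000 → v2 = (1.00000, -0.51852, 0.66667)
Requested entry of v2: 18/27 = 0.6667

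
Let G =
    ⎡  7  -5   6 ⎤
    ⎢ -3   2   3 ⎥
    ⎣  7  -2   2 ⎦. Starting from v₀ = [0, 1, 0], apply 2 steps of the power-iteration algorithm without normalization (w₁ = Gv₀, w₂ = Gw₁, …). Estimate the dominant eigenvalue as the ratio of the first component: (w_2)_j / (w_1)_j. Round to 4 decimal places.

w1 = Gv₀ = (-5, 2, -2)
w2 = Gw1 = (-57, 13, -43)
Ratio at component: -57 / -5 = 11.4000

11.4000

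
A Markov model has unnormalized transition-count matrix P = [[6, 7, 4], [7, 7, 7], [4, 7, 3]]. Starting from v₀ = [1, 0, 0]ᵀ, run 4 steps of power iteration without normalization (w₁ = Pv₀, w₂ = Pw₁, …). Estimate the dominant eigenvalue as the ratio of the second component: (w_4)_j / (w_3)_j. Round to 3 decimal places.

λ ≈ 17.725

w1 = Pv₀ = (6·1 + 7·0 + 4·0; 7·1 + 7·0 + 7·0; 4·1 + 7·0 + 3·0) = (6, 7, 4)
w2 = Pw1 = (6·6 + 7·7 + 4·4; 7·6 + 7·7 + 7·4; 4·6 + 7·7 + 3·4) = (101, 119, 85)
w3 = Pw2 = (1779, 2135, 1492)
w4 = Pw3 = (31587, 37842, 26537)
Ratio at component: 37842 / 2135 = 17.725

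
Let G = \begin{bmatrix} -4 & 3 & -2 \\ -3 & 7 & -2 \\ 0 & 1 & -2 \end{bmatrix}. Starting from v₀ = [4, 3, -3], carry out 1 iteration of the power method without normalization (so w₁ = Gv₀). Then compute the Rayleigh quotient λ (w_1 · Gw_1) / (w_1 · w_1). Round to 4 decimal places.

w1 = Gv₀ = ((-4)·4 + 3·3 + (-2)·(-3); (-3)·4 + 7·3 + (-2)·(-3); 0·4 + 1·3 + (-2)·(-3)) = (-1, 15, 9)
Gw1 = (31, 90, -3)
w1·Gw1 = (-1)·31 + 15·90 + 9·(-3) = 1292; w1·w1 = (-1)·(-1) + 15·15 + 9·9 = 307
λ ≈ 1292/307 = 4.2085

λ ≈ 4.2085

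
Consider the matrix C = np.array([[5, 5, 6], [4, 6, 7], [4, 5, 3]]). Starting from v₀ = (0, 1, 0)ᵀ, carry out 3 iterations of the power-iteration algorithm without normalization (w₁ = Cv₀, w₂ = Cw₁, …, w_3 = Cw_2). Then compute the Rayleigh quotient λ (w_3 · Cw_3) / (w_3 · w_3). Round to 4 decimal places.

w1 = Cv₀ = (5, 6, 5)
w2 = Cw1 = (85, 91, 65)
w3 = Cw2 = (1270, 1341, 990)
Cw3 = (18995, 20056, 14755)
w3·Cw3 = 1270·18995 + 1341·20056 + 990·14755 = 65626196; w3·w3 = 1270·1270 + 1341·1341 + 990·990 = 4391281
λ ≈ 65626196/4391281 = 14.9447

14.9447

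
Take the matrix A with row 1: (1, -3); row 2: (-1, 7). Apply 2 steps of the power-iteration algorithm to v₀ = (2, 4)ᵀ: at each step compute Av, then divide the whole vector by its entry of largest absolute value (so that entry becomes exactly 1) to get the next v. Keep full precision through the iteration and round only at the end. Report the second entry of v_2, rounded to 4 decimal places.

1.0000

Av0 = (-10.00000, 26.00000); divide by 26.00000 → v1 = (-0.38462, 1.00000)
Av1 = (-3.38462, 7.38462); divide by 7.38462 → v2 = (-0.45833, 1.00000)
Requested entry of v2: 192/192 = 1.0000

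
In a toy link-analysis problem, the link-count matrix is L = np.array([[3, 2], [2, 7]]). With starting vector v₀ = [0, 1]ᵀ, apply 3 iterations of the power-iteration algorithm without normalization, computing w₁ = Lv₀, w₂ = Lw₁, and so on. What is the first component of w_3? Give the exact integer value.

166

w1 = Lv₀ = (2, 7)
w2 = Lw1 = (20, 53)
w3 = Lw2 = (166, 411)
The requested component of w3 is 166.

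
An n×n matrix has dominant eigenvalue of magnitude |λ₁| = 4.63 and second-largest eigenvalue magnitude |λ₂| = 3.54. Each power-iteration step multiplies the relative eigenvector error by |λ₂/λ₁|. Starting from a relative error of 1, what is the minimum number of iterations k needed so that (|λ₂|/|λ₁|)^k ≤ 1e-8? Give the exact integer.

|λ₂/λ₁| = 3.54/4.63 = 0.76458
Need k ≥ ln(1e-8) / ln(0.76458) = -18.4207 / -0.2684 ≈ 68.624
Smallest integer k satisfying the bound: 69

69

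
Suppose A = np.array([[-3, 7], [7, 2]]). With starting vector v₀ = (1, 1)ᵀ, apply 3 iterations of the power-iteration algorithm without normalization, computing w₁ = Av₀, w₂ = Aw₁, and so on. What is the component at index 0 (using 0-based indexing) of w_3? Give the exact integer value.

w1 = Av₀ = ((-3)·1 + 7·1; 7·1 + 2·1) = (4, 9)
w2 = Aw1 = ((-3)·4 + 7·9; 7·4 + 2·9) = (51, 46)
w3 = Aw2 = (169, 449)
The requested component of w3 is 169.

169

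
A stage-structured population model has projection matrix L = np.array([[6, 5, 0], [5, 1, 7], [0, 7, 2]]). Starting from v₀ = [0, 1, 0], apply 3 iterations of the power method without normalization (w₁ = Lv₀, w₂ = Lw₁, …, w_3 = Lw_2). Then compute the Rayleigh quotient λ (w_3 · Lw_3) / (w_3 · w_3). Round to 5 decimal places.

10.13946

w1 = Lv₀ = (6·0 + 5·1 + 0·0; 5·0 + 1·1 + 7·0; 0·0 + 7·1 + 2·0) = (5, 1, 7)
w2 = Lw1 = (6·5 + 5·1 + 0·7; 5·5 + 1·1 + 7·7; 0·5 + 7·1 + 2·7) = (35, 75, 21)
w3 = Lw2 = (585, 397, 567)
Lw3 = (5495, 7291, 3913)
w3·Lw3 = 585·5495 + 397·7291 + 567·3913 = 8327773; w3·w3 = 585·585 + 397·397 + 567·567 = 821323
λ ≈ 8327773/821323 = 10.13946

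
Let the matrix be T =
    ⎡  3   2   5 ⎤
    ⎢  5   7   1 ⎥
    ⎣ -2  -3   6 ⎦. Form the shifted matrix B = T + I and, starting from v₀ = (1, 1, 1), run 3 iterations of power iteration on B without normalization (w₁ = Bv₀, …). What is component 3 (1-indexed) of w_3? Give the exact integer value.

B = T + I has rows (4, 2, 5); (5, 8, 1); (-2, -3, 7)
w1 = Bv₀ = (4·1 + 2·1 + 5·1; 5·1 + 8·1 + 1·1; (-2)·1 + (-3)·1 + 7·1) = (11, 14, 2)
w2 = Bw1 = (4·11 + 2·14 + 5·2; 5·11 + 8·14 + 1·2; (-2)·11 + (-3)·14 + 7·2) = (82, 169, -50)
w3 = Bw2 = (416, 1712, -1021)
Requested component of w3: -1021

-1021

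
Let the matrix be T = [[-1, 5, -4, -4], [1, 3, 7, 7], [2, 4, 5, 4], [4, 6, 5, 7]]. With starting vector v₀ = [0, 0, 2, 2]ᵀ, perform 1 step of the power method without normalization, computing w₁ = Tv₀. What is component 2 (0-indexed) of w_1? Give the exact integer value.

18

w1 = Tv₀ = ((-1)·0 + 5·0 + (-4)·2 + (-4)·2; 1·0 + 3·0 + 7·2 + 7·2; 2·0 + 4·0 + 5·2 + 4·2; 4·0 + 6·0 + 5·2 + 7·2) = (-16, 28, 18, 24)
The requested component of w1 is 18.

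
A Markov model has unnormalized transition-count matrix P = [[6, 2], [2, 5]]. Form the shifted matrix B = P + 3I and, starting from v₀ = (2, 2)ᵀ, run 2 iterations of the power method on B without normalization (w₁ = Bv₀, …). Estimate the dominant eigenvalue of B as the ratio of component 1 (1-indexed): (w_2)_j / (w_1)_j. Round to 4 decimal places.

B = P + 3I has rows (9, 2); (2, 8)
w1 = Bv₀ = (9·2 + 2·2; 2·2 + 8·2) = (22, 20)
w2 = Bw1 = (9·22 + 2·20; 2·22 + 8·20) = (238, 204)
Ratio: 238/22 = 10.8182

μ ≈ 10.8182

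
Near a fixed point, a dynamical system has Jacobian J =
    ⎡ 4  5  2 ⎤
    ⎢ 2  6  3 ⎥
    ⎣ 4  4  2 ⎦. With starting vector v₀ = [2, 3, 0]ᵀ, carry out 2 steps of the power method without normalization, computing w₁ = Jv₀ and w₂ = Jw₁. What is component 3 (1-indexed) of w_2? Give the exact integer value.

220

w1 = Jv₀ = (4·2 + 5·3 + 2·0; 2·2 + 6·3 + 3·0; 4·2 + 4·3 + 2·0) = (23, 22, 20)
w2 = Jw1 = (4·23 + 5·22 + 2·20; 2·23 + 6·22 + 3·20; 4·23 + 4·22 + 2·20) = (242, 238, 220)
The requested component of w2 is 220.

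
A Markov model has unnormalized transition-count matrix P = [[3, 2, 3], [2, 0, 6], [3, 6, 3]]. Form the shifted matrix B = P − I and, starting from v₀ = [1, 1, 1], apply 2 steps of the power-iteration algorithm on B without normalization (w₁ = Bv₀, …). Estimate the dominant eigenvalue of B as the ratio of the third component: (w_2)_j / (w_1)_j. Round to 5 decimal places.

B = P − I has rows (2, 2, 3); (2, -1, 6); (3, 6, 2)
w1 = Bv₀ = (2·1 + 2·1 + 3·1; 2·1 + (-1)·1 + 6·1; 3·1 + 6·1 + 2·1) = (7, 7, 11)
w2 = Bw1 = (2·7 + 2·7 + 3·11; 2·7 + (-1)·7 + 6·11; 3·7 + 6·7 + 2·11) = (61, 73, 85)
Ratio: 85/11 = 7.72727

μ ≈ 7.72727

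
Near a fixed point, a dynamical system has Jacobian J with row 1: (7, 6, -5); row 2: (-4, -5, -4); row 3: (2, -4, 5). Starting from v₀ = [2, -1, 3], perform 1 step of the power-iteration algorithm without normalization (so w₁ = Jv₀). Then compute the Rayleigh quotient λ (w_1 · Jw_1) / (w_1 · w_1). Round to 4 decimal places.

6.6202

w1 = Jv₀ = (7·2 + 6·(-1) + (-5)·3; (-4)·2 + (-5)·(-1) + (-4)·3; 2·2 + (-4)·(-1) + 5·3) = (-7, -15, 23)
Jw1 = (-254, 11, 161)
w1·Jw1 = (-7)·(-254) + (-15)·11 + 23·161 = 5316; w1·w1 = (-7)·(-7) + (-15)·(-15) + 23·23 = 803
λ ≈ 5316/803 = 6.6202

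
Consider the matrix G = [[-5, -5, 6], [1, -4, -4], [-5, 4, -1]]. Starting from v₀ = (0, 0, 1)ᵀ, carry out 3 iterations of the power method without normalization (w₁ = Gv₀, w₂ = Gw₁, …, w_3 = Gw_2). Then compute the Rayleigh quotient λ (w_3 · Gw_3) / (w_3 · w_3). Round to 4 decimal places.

-3.6311

w1 = Gv₀ = ((-5)·0 + (-5)·0 + 6·1; 1·0 + (-4)·0 + (-4)·1; (-5)·0 + 4·0 + (-1)·1) = (6, -4, -1)
w2 = Gw1 = ((-5)·6 + (-5)·(-4) + 6·(-1); 1·6 + (-4)·(-4) + (-4)·(-1); (-5)·6 + 4·(-4) + (-1)·(-1)) = (-16, 26, -45)
w3 = Gw2 = (-320, 60, 229)
Gw3 = (2674, -1476, 1611)
w3·Gw3 = (-320)·2674 + 60·(-1476) + 229·1611 = -575321; w3·w3 = (-320)·(-320) + 60·60 + 229·229 = 158441
λ ≈ -575321/158441 = -3.6311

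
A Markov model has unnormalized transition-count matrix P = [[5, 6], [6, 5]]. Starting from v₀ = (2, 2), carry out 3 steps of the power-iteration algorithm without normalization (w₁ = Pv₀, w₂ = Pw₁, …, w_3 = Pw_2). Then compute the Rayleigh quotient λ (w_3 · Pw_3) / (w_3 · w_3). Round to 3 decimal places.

11.000

w1 = Pv₀ = (22, 22)
w2 = Pw1 = (242, 242)
w3 = Pw2 = (2662, 2662)
Pw3 = (29282, 29282)
w3·Pw3 = 2662·29282 + 2662·29282 = 155897368; w3·w3 = 2662·2662 + 2662·2662 = 14172488
λ ≈ 155897368/14172488 = 11.000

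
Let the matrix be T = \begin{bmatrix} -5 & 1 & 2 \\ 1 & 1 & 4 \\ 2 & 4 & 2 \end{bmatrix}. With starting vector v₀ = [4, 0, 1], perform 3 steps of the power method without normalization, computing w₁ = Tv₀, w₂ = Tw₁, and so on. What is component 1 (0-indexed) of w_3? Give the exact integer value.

w1 = Tv₀ = (-18, 8, 10)
w2 = Tw1 = (118, 30, 16)
w3 = Tw2 = (-528, 212, 388)
The requested component of w3 is 212.

212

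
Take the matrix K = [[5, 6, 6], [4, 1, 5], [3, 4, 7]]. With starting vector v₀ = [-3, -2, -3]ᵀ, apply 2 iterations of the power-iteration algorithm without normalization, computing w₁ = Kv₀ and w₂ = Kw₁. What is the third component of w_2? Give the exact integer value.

-517

w1 = Kv₀ = (5·(-3) + 6·(-2) + 6·(-3); 4·(-3) + 1·(-2) + 5·(-3); 3·(-3) + 4·(-2) + 7·(-3)) = (-45, -29, -38)
w2 = Kw1 = (5·(-45) + 6·(-29) + 6·(-38); 4·(-45) + 1·(-29) + 5·(-38); 3·(-45) + 4·(-29) + 7·(-38)) = (-627, -399, -517)
The requested component of w2 is -517.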